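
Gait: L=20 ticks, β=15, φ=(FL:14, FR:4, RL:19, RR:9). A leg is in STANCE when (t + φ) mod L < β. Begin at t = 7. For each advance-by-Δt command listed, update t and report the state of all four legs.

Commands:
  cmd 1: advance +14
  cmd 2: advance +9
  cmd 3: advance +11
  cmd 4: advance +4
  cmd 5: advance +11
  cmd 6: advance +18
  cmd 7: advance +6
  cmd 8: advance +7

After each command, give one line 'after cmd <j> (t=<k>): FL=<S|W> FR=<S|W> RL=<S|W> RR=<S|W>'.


after cmd 1 (t=21): FL=W FR=S RL=S RR=S
after cmd 2 (t=30): FL=S FR=S RL=S RR=W
after cmd 3 (t=41): FL=W FR=S RL=S RR=S
after cmd 4 (t=45): FL=W FR=S RL=S RR=S
after cmd 5 (t=56): FL=S FR=S RL=W RR=S
after cmd 6 (t=74): FL=S FR=W RL=S RR=S
after cmd 7 (t=80): FL=S FR=S RL=W RR=S
after cmd 8 (t=87): FL=S FR=S RL=S RR=W

start t=7: FL=S FR=S RL=S RR=W
cmd 1: advance +14 → t=21, phase=(15,5,0,10) → FL=W FR=S RL=S RR=S
cmd 2: advance +9 → t=30, phase=(4,14,9,19) → FL=S FR=S RL=S RR=W
cmd 3: advance +11 → t=41, phase=(15,5,0,10) → FL=W FR=S RL=S RR=S
cmd 4: advance +4 → t=45, phase=(19,9,4,14) → FL=W FR=S RL=S RR=S
cmd 5: advance +11 → t=56, phase=(10,0,15,5) → FL=S FR=S RL=W RR=S
cmd 6: advance +18 → t=74, phase=(8,18,13,3) → FL=S FR=W RL=S RR=S
cmd 7: advance +6 → t=80, phase=(14,4,19,9) → FL=S FR=S RL=W RR=S
cmd 8: advance +7 → t=87, phase=(1,11,6,16) → FL=S FR=S RL=S RR=W


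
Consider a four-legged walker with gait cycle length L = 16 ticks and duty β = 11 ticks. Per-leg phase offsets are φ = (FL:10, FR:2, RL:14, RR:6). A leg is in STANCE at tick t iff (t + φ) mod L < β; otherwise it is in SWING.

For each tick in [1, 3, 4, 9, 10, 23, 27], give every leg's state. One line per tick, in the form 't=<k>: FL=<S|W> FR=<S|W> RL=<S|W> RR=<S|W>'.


t=1: FL=W FR=S RL=W RR=S
t=3: FL=W FR=S RL=S RR=S
t=4: FL=W FR=S RL=S RR=S
t=9: FL=S FR=W RL=S RR=W
t=10: FL=S FR=W RL=S RR=S
t=23: FL=S FR=S RL=S RR=W
t=27: FL=S FR=W RL=S RR=S

t=1: phase=(11,3,15,7) vs β=11 → FL=W FR=S RL=W RR=S
t=3: phase=(13,5,1,9) vs β=11 → FL=W FR=S RL=S RR=S
t=4: phase=(14,6,2,10) vs β=11 → FL=W FR=S RL=S RR=S
t=9: phase=(3,11,7,15) vs β=11 → FL=S FR=W RL=S RR=W
t=10: phase=(4,12,8,0) vs β=11 → FL=S FR=W RL=S RR=S
t=23: phase=(1,9,5,13) vs β=11 → FL=S FR=S RL=S RR=W
t=27: phase=(5,13,9,1) vs β=11 → FL=S FR=W RL=S RR=S


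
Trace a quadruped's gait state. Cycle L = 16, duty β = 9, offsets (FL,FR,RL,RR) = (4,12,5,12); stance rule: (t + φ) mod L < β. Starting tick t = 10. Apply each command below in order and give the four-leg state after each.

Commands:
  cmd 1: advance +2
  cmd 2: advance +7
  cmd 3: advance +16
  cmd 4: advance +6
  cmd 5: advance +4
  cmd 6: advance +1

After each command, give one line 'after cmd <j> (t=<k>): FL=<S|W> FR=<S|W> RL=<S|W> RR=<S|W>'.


after cmd 1 (t=12): FL=S FR=S RL=S RR=S
after cmd 2 (t=19): FL=S FR=W RL=S RR=W
after cmd 3 (t=35): FL=S FR=W RL=S RR=W
after cmd 4 (t=41): FL=W FR=S RL=W RR=S
after cmd 5 (t=45): FL=S FR=W RL=S RR=W
after cmd 6 (t=46): FL=S FR=W RL=S RR=W

start t=10: FL=W FR=S RL=W RR=S
cmd 1: advance +2 → t=12, phase=(0,8,1,8) → FL=S FR=S RL=S RR=S
cmd 2: advance +7 → t=19, phase=(7,15,8,15) → FL=S FR=W RL=S RR=W
cmd 3: advance +16 → t=35, phase=(7,15,8,15) → FL=S FR=W RL=S RR=W
cmd 4: advance +6 → t=41, phase=(13,5,14,5) → FL=W FR=S RL=W RR=S
cmd 5: advance +4 → t=45, phase=(1,9,2,9) → FL=S FR=W RL=S RR=W
cmd 6: advance +1 → t=46, phase=(2,10,3,10) → FL=S FR=W RL=S RR=W


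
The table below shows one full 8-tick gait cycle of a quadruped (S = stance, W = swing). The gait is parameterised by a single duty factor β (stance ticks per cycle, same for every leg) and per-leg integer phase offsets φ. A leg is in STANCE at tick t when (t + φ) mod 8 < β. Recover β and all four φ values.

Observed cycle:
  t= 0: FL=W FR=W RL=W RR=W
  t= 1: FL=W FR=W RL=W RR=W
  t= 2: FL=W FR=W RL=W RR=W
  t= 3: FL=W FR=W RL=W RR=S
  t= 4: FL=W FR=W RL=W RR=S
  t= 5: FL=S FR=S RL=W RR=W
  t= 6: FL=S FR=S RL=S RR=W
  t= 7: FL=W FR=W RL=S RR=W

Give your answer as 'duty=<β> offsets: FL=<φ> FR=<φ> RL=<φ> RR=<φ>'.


duty β = stance ticks per leg = 2
FL: stance ticks = 2; W→S at t=5 → φ=3
FR: stance ticks = 2; W→S at t=5 → φ=3
RL: stance ticks = 2; W→S at t=6 → φ=2
RR: stance ticks = 2; W→S at t=3 → φ=5

duty=2 offsets: FL=3 FR=3 RL=2 RR=5


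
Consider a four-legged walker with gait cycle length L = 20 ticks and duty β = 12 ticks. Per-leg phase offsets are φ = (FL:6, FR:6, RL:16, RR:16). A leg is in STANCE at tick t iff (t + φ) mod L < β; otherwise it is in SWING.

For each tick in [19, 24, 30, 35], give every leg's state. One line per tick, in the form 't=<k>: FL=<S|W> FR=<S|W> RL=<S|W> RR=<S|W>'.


t=19: FL=S FR=S RL=W RR=W
t=24: FL=S FR=S RL=S RR=S
t=30: FL=W FR=W RL=S RR=S
t=35: FL=S FR=S RL=S RR=S

t=19: phase=(5,5,15,15) vs β=12 → FL=S FR=S RL=W RR=W
t=24: phase=(10,10,0,0) vs β=12 → FL=S FR=S RL=S RR=S
t=30: phase=(16,16,6,6) vs β=12 → FL=W FR=W RL=S RR=S
t=35: phase=(1,1,11,11) vs β=12 → FL=S FR=S RL=S RR=S


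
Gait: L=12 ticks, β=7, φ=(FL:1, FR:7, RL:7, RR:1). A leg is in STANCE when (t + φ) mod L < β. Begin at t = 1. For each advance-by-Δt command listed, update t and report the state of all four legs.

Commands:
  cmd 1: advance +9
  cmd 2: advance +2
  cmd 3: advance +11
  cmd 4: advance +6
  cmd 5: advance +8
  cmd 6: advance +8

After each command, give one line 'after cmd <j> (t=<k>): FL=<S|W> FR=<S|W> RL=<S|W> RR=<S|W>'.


after cmd 1 (t=10): FL=W FR=S RL=S RR=W
after cmd 2 (t=12): FL=S FR=W RL=W RR=S
after cmd 3 (t=23): FL=S FR=S RL=S RR=S
after cmd 4 (t=29): FL=S FR=S RL=S RR=S
after cmd 5 (t=37): FL=S FR=W RL=W RR=S
after cmd 6 (t=45): FL=W FR=S RL=S RR=W

start t=1: FL=S FR=W RL=W RR=S
cmd 1: advance +9 → t=10, phase=(11,5,5,11) → FL=W FR=S RL=S RR=W
cmd 2: advance +2 → t=12, phase=(1,7,7,1) → FL=S FR=W RL=W RR=S
cmd 3: advance +11 → t=23, phase=(0,6,6,0) → FL=S FR=S RL=S RR=S
cmd 4: advance +6 → t=29, phase=(6,0,0,6) → FL=S FR=S RL=S RR=S
cmd 5: advance +8 → t=37, phase=(2,8,8,2) → FL=S FR=W RL=W RR=S
cmd 6: advance +8 → t=45, phase=(10,4,4,10) → FL=W FR=S RL=S RR=W


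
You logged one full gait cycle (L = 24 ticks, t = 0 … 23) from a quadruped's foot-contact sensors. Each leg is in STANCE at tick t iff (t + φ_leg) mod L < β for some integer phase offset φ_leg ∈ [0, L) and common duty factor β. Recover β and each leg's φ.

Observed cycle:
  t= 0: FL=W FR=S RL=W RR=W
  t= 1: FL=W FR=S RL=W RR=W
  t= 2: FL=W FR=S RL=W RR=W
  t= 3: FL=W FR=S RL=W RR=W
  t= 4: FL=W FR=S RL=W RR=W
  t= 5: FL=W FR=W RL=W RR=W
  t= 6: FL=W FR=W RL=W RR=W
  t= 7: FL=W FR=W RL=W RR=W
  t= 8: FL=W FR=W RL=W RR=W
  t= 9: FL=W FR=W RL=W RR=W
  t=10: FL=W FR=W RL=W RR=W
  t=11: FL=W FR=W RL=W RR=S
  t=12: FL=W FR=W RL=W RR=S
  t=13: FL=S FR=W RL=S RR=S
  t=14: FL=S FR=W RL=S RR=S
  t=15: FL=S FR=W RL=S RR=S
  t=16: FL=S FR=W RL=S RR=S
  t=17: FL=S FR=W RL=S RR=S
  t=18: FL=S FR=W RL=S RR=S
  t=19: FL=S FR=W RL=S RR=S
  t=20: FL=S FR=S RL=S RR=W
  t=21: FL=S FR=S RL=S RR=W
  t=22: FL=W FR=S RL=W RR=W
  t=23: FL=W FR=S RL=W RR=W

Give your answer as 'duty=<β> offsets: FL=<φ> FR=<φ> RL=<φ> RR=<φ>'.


duty β = stance ticks per leg = 9
FL: stance ticks = 9; W→S at t=13 → φ=11
FR: stance ticks = 9; W→S at t=20 → φ=4
RL: stance ticks = 9; W→S at t=13 → φ=11
RR: stance ticks = 9; W→S at t=11 → φ=13

duty=9 offsets: FL=11 FR=4 RL=11 RR=13


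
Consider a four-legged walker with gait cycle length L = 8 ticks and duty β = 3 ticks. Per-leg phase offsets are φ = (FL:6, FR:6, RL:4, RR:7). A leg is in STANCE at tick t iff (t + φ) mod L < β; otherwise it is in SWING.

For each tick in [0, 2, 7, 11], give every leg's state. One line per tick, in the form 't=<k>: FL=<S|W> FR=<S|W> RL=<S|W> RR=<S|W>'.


t=0: FL=W FR=W RL=W RR=W
t=2: FL=S FR=S RL=W RR=S
t=7: FL=W FR=W RL=W RR=W
t=11: FL=S FR=S RL=W RR=S

t=0: phase=(6,6,4,7) vs β=3 → FL=W FR=W RL=W RR=W
t=2: phase=(0,0,6,1) vs β=3 → FL=S FR=S RL=W RR=S
t=7: phase=(5,5,3,6) vs β=3 → FL=W FR=W RL=W RR=W
t=11: phase=(1,1,7,2) vs β=3 → FL=S FR=S RL=W RR=S


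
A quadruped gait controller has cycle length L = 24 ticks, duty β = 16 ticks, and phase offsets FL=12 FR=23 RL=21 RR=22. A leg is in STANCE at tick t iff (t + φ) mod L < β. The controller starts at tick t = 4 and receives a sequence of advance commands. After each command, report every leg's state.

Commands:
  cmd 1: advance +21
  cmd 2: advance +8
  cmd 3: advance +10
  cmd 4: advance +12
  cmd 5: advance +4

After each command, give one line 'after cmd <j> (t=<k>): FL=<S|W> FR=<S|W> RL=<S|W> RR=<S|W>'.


start t=4: FL=W FR=S RL=S RR=S
cmd 1: advance +21 → t=25, phase=(13,0,22,23) → FL=S FR=S RL=W RR=W
cmd 2: advance +8 → t=33, phase=(21,8,6,7) → FL=W FR=S RL=S RR=S
cmd 3: advance +10 → t=43, phase=(7,18,16,17) → FL=S FR=W RL=W RR=W
cmd 4: advance +12 → t=55, phase=(19,6,4,5) → FL=W FR=S RL=S RR=S
cmd 5: advance +4 → t=59, phase=(23,10,8,9) → FL=W FR=S RL=S RR=S

after cmd 1 (t=25): FL=S FR=S RL=W RR=W
after cmd 2 (t=33): FL=W FR=S RL=S RR=S
after cmd 3 (t=43): FL=S FR=W RL=W RR=W
after cmd 4 (t=55): FL=W FR=S RL=S RR=S
after cmd 5 (t=59): FL=W FR=S RL=S RR=S


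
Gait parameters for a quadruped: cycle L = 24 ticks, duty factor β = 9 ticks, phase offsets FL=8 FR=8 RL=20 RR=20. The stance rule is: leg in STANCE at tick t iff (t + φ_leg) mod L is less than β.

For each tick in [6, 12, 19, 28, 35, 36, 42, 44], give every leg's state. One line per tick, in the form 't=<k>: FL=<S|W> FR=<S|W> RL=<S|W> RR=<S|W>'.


t=6: FL=W FR=W RL=S RR=S
t=12: FL=W FR=W RL=S RR=S
t=19: FL=S FR=S RL=W RR=W
t=28: FL=W FR=W RL=S RR=S
t=35: FL=W FR=W RL=S RR=S
t=36: FL=W FR=W RL=S RR=S
t=42: FL=S FR=S RL=W RR=W
t=44: FL=S FR=S RL=W RR=W

t=6: phase=(14,14,2,2) vs β=9 → FL=W FR=W RL=S RR=S
t=12: phase=(20,20,8,8) vs β=9 → FL=W FR=W RL=S RR=S
t=19: phase=(3,3,15,15) vs β=9 → FL=S FR=S RL=W RR=W
t=28: phase=(12,12,0,0) vs β=9 → FL=W FR=W RL=S RR=S
t=35: phase=(19,19,7,7) vs β=9 → FL=W FR=W RL=S RR=S
t=36: phase=(20,20,8,8) vs β=9 → FL=W FR=W RL=S RR=S
t=42: phase=(2,2,14,14) vs β=9 → FL=S FR=S RL=W RR=W
t=44: phase=(4,4,16,16) vs β=9 → FL=S FR=S RL=W RR=W


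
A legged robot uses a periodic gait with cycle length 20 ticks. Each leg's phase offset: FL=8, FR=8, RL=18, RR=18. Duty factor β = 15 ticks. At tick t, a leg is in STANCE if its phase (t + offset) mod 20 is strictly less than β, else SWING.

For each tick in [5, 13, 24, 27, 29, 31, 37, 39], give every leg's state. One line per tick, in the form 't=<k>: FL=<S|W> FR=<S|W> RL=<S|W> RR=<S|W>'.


t=5: phase=(13,13,3,3) vs β=15 → FL=S FR=S RL=S RR=S
t=13: phase=(1,1,11,11) vs β=15 → FL=S FR=S RL=S RR=S
t=24: phase=(12,12,2,2) vs β=15 → FL=S FR=S RL=S RR=S
t=27: phase=(15,15,5,5) vs β=15 → FL=W FR=W RL=S RR=S
t=29: phase=(17,17,7,7) vs β=15 → FL=W FR=W RL=S RR=S
t=31: phase=(19,19,9,9) vs β=15 → FL=W FR=W RL=S RR=S
t=37: phase=(5,5,15,15) vs β=15 → FL=S FR=S RL=W RR=W
t=39: phase=(7,7,17,17) vs β=15 → FL=S FR=S RL=W RR=W

t=5: FL=S FR=S RL=S RR=S
t=13: FL=S FR=S RL=S RR=S
t=24: FL=S FR=S RL=S RR=S
t=27: FL=W FR=W RL=S RR=S
t=29: FL=W FR=W RL=S RR=S
t=31: FL=W FR=W RL=S RR=S
t=37: FL=S FR=S RL=W RR=W
t=39: FL=S FR=S RL=W RR=W


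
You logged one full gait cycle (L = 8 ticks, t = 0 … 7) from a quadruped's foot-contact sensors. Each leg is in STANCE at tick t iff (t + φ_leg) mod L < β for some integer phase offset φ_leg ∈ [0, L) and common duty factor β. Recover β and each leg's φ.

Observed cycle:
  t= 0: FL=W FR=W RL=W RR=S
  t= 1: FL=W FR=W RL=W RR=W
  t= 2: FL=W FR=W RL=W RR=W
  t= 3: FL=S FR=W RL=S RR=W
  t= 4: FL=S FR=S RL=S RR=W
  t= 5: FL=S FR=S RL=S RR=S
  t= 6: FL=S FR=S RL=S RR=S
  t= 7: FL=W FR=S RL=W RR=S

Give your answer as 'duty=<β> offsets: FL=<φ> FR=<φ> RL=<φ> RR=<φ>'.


duty=4 offsets: FL=5 FR=4 RL=5 RR=3

duty β = stance ticks per leg = 4
FL: stance ticks = 4; W→S at t=3 → φ=5
FR: stance ticks = 4; W→S at t=4 → φ=4
RL: stance ticks = 4; W→S at t=3 → φ=5
RR: stance ticks = 4; W→S at t=5 → φ=3


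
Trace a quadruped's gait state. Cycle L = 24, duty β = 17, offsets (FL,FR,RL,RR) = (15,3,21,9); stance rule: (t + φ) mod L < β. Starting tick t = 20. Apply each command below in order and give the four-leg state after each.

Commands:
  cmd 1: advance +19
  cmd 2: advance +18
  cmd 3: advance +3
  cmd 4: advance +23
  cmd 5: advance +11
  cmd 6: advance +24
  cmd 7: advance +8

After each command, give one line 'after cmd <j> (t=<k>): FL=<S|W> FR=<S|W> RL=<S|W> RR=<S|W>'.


after cmd 1 (t=39): FL=S FR=W RL=S RR=S
after cmd 2 (t=57): FL=S FR=S RL=S RR=W
after cmd 3 (t=60): FL=S FR=S RL=S RR=W
after cmd 4 (t=83): FL=S FR=S RL=S RR=W
after cmd 5 (t=94): FL=S FR=S RL=W RR=S
after cmd 6 (t=118): FL=S FR=S RL=W RR=S
after cmd 7 (t=126): FL=W FR=S RL=S RR=S

start t=20: FL=S FR=W RL=W RR=S
cmd 1: advance +19 → t=39, phase=(6,18,12,0) → FL=S FR=W RL=S RR=S
cmd 2: advance +18 → t=57, phase=(0,12,6,18) → FL=S FR=S RL=S RR=W
cmd 3: advance +3 → t=60, phase=(3,15,9,21) → FL=S FR=S RL=S RR=W
cmd 4: advance +23 → t=83, phase=(2,14,8,20) → FL=S FR=S RL=S RR=W
cmd 5: advance +11 → t=94, phase=(13,1,19,7) → FL=S FR=S RL=W RR=S
cmd 6: advance +24 → t=118, phase=(13,1,19,7) → FL=S FR=S RL=W RR=S
cmd 7: advance +8 → t=126, phase=(21,9,3,15) → FL=W FR=S RL=S RR=S


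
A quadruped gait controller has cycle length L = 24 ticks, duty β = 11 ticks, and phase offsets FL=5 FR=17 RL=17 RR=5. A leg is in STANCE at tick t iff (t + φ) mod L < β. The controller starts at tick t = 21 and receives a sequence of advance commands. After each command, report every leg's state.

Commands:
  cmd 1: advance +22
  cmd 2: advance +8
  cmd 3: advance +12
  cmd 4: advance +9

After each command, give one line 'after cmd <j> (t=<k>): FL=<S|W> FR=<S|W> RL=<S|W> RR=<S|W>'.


start t=21: FL=S FR=W RL=W RR=S
cmd 1: advance +22 → t=43, phase=(0,12,12,0) → FL=S FR=W RL=W RR=S
cmd 2: advance +8 → t=51, phase=(8,20,20,8) → FL=S FR=W RL=W RR=S
cmd 3: advance +12 → t=63, phase=(20,8,8,20) → FL=W FR=S RL=S RR=W
cmd 4: advance +9 → t=72, phase=(5,17,17,5) → FL=S FR=W RL=W RR=S

after cmd 1 (t=43): FL=S FR=W RL=W RR=S
after cmd 2 (t=51): FL=S FR=W RL=W RR=S
after cmd 3 (t=63): FL=W FR=S RL=S RR=W
after cmd 4 (t=72): FL=S FR=W RL=W RR=S


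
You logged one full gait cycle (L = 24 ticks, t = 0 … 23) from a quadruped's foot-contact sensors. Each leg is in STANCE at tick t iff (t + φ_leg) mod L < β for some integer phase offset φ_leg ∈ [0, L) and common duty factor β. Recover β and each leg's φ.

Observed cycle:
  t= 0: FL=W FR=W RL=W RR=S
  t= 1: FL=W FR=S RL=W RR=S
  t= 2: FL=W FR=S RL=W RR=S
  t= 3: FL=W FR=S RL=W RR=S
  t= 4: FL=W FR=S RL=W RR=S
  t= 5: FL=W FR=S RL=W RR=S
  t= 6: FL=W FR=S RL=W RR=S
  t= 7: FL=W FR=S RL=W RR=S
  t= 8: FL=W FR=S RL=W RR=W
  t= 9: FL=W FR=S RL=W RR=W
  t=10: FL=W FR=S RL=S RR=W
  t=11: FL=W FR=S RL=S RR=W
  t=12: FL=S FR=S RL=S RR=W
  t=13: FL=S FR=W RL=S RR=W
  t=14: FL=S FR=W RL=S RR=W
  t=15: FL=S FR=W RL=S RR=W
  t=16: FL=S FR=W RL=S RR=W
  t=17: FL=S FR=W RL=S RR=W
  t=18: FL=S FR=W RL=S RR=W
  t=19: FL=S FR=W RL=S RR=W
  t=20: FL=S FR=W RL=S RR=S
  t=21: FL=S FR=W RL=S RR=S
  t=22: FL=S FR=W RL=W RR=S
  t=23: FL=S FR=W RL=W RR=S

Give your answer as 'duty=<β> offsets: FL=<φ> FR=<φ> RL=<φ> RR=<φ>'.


duty=12 offsets: FL=12 FR=23 RL=14 RR=4

duty β = stance ticks per leg = 12
FL: stance ticks = 12; W→S at t=12 → φ=12
FR: stance ticks = 12; W→S at t=1 → φ=23
RL: stance ticks = 12; W→S at t=10 → φ=14
RR: stance ticks = 12; W→S at t=20 → φ=4


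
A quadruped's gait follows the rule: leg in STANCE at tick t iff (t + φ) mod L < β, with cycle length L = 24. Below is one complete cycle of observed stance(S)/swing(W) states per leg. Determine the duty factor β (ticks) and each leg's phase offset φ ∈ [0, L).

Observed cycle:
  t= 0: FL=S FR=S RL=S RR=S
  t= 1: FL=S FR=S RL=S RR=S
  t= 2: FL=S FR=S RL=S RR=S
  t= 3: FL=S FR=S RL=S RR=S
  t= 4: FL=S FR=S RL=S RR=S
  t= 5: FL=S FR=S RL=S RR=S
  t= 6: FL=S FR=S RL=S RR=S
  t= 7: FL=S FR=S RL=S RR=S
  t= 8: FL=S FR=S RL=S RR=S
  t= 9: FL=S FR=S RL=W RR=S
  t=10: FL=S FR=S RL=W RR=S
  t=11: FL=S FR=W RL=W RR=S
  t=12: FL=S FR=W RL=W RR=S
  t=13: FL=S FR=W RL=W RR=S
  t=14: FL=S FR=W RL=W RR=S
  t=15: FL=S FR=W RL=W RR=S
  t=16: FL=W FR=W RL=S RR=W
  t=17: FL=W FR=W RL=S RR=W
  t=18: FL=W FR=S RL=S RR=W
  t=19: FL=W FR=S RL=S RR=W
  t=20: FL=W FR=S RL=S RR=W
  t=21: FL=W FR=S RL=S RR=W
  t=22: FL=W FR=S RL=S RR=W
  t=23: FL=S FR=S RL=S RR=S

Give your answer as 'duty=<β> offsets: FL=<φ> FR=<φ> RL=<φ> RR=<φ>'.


duty=17 offsets: FL=1 FR=6 RL=8 RR=1

duty β = stance ticks per leg = 17
FL: stance ticks = 17; W→S at t=23 → φ=1
FR: stance ticks = 17; W→S at t=18 → φ=6
RL: stance ticks = 17; W→S at t=16 → φ=8
RR: stance ticks = 17; W→S at t=23 → φ=1


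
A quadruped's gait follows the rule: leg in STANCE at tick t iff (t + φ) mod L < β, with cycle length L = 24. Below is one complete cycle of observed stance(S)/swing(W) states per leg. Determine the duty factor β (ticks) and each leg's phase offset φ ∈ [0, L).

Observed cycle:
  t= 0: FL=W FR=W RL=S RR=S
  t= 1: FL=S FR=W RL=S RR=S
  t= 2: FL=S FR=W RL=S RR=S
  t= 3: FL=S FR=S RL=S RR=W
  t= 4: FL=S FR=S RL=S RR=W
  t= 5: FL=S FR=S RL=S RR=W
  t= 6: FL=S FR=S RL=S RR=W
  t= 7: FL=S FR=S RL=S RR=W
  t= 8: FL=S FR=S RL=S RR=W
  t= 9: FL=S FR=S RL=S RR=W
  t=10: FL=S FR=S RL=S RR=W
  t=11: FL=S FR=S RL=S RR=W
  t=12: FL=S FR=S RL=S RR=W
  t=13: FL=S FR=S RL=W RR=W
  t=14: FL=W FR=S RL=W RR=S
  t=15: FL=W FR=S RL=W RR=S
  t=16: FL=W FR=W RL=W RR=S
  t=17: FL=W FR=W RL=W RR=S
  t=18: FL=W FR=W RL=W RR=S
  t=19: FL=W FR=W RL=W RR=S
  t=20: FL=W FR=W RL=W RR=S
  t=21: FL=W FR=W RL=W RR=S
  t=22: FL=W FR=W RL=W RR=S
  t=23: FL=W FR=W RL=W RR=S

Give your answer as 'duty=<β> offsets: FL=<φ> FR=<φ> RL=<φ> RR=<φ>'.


duty β = stance ticks per leg = 13
FL: stance ticks = 13; W→S at t=1 → φ=23
FR: stance ticks = 13; W→S at t=3 → φ=21
RL: stance ticks = 13; W→S at t=0 → φ=0
RR: stance ticks = 13; W→S at t=14 → φ=10

duty=13 offsets: FL=23 FR=21 RL=0 RR=10


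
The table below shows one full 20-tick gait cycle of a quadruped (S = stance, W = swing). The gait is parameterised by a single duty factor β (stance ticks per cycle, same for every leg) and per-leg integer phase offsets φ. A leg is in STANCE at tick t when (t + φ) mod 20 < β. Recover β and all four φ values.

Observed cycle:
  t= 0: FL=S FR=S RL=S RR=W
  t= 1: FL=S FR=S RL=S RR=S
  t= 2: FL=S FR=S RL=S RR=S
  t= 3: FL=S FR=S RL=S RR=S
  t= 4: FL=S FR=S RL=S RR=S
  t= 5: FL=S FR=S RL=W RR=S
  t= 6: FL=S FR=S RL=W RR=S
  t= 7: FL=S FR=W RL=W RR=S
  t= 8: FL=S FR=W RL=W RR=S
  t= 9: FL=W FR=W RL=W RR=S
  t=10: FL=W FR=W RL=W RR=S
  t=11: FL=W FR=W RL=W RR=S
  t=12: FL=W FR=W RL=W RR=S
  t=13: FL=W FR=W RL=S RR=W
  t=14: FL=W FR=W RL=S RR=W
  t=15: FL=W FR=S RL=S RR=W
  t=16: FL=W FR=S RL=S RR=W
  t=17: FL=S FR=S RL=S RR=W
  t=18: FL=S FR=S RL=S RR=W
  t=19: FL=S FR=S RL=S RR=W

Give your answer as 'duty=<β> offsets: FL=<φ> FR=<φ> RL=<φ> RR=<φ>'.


duty β = stance ticks per leg = 12
FL: stance ticks = 12; W→S at t=17 → φ=3
FR: stance ticks = 12; W→S at t=15 → φ=5
RL: stance ticks = 12; W→S at t=13 → φ=7
RR: stance ticks = 12; W→S at t=1 → φ=19

duty=12 offsets: FL=3 FR=5 RL=7 RR=19


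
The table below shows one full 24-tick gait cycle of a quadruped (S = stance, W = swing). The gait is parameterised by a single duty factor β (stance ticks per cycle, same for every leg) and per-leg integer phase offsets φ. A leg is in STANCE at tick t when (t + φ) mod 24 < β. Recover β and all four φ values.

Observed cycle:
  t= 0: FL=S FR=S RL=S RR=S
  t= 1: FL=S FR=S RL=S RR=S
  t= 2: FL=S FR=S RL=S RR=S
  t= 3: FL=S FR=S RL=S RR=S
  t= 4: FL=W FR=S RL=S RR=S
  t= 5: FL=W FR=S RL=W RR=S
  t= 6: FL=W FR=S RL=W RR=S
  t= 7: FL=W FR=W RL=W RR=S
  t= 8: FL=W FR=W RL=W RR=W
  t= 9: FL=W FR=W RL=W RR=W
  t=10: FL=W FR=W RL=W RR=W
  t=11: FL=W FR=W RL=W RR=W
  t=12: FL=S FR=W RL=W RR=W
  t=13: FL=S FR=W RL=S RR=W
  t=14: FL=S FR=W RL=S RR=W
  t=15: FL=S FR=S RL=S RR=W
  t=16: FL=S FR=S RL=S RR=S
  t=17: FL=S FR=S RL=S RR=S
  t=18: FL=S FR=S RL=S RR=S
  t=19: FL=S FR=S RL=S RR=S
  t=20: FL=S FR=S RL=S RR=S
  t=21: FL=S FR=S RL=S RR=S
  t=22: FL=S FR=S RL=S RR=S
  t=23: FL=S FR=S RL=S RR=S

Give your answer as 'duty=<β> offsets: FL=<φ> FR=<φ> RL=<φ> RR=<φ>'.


duty β = stance ticks per leg = 16
FL: stance ticks = 16; W→S at t=12 → φ=12
FR: stance ticks = 16; W→S at t=15 → φ=9
RL: stance ticks = 16; W→S at t=13 → φ=11
RR: stance ticks = 16; W→S at t=16 → φ=8

duty=16 offsets: FL=12 FR=9 RL=11 RR=8


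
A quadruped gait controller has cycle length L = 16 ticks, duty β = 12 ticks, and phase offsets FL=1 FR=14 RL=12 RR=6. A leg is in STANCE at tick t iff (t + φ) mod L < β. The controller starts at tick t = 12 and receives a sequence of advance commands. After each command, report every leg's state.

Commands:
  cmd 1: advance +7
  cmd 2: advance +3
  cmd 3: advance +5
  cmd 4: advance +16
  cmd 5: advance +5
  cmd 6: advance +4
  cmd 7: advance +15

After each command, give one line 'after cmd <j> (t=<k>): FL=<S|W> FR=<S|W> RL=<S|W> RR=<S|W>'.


start t=12: FL=W FR=S RL=S RR=S
cmd 1: advance +7 → t=19, phase=(4,1,15,9) → FL=S FR=S RL=W RR=S
cmd 2: advance +3 → t=22, phase=(7,4,2,12) → FL=S FR=S RL=S RR=W
cmd 3: advance +5 → t=27, phase=(12,9,7,1) → FL=W FR=S RL=S RR=S
cmd 4: advance +16 → t=43, phase=(12,9,7,1) → FL=W FR=S RL=S RR=S
cmd 5: advance +5 → t=48, phase=(1,14,12,6) → FL=S FR=W RL=W RR=S
cmd 6: advance +4 → t=52, phase=(5,2,0,10) → FL=S FR=S RL=S RR=S
cmd 7: advance +15 → t=67, phase=(4,1,15,9) → FL=S FR=S RL=W RR=S

after cmd 1 (t=19): FL=S FR=S RL=W RR=S
after cmd 2 (t=22): FL=S FR=S RL=S RR=W
after cmd 3 (t=27): FL=W FR=S RL=S RR=S
after cmd 4 (t=43): FL=W FR=S RL=S RR=S
after cmd 5 (t=48): FL=S FR=W RL=W RR=S
after cmd 6 (t=52): FL=S FR=S RL=S RR=S
after cmd 7 (t=67): FL=S FR=S RL=W RR=S


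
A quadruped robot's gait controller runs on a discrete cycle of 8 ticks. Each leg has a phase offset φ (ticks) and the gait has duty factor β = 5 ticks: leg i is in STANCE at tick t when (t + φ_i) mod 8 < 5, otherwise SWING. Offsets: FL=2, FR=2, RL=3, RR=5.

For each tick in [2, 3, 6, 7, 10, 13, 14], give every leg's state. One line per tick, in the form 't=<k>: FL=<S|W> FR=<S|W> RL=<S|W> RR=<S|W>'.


t=2: phase=(4,4,5,7) vs β=5 → FL=S FR=S RL=W RR=W
t=3: phase=(5,5,6,0) vs β=5 → FL=W FR=W RL=W RR=S
t=6: phase=(0,0,1,3) vs β=5 → FL=S FR=S RL=S RR=S
t=7: phase=(1,1,2,4) vs β=5 → FL=S FR=S RL=S RR=S
t=10: phase=(4,4,5,7) vs β=5 → FL=S FR=S RL=W RR=W
t=13: phase=(7,7,0,2) vs β=5 → FL=W FR=W RL=S RR=S
t=14: phase=(0,0,1,3) vs β=5 → FL=S FR=S RL=S RR=S

t=2: FL=S FR=S RL=W RR=W
t=3: FL=W FR=W RL=W RR=S
t=6: FL=S FR=S RL=S RR=S
t=7: FL=S FR=S RL=S RR=S
t=10: FL=S FR=S RL=W RR=W
t=13: FL=W FR=W RL=S RR=S
t=14: FL=S FR=S RL=S RR=S


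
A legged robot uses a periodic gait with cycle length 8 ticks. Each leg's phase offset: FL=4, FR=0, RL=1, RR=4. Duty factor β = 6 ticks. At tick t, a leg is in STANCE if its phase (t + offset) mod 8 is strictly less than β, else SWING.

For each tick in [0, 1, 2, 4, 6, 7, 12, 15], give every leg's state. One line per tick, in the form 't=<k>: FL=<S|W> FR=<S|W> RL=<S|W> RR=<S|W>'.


t=0: phase=(4,0,1,4) vs β=6 → FL=S FR=S RL=S RR=S
t=1: phase=(5,1,2,5) vs β=6 → FL=S FR=S RL=S RR=S
t=2: phase=(6,2,3,6) vs β=6 → FL=W FR=S RL=S RR=W
t=4: phase=(0,4,5,0) vs β=6 → FL=S FR=S RL=S RR=S
t=6: phase=(2,6,7,2) vs β=6 → FL=S FR=W RL=W RR=S
t=7: phase=(3,7,0,3) vs β=6 → FL=S FR=W RL=S RR=S
t=12: phase=(0,4,5,0) vs β=6 → FL=S FR=S RL=S RR=S
t=15: phase=(3,7,0,3) vs β=6 → FL=S FR=W RL=S RR=S

t=0: FL=S FR=S RL=S RR=S
t=1: FL=S FR=S RL=S RR=S
t=2: FL=W FR=S RL=S RR=W
t=4: FL=S FR=S RL=S RR=S
t=6: FL=S FR=W RL=W RR=S
t=7: FL=S FR=W RL=S RR=S
t=12: FL=S FR=S RL=S RR=S
t=15: FL=S FR=W RL=S RR=S


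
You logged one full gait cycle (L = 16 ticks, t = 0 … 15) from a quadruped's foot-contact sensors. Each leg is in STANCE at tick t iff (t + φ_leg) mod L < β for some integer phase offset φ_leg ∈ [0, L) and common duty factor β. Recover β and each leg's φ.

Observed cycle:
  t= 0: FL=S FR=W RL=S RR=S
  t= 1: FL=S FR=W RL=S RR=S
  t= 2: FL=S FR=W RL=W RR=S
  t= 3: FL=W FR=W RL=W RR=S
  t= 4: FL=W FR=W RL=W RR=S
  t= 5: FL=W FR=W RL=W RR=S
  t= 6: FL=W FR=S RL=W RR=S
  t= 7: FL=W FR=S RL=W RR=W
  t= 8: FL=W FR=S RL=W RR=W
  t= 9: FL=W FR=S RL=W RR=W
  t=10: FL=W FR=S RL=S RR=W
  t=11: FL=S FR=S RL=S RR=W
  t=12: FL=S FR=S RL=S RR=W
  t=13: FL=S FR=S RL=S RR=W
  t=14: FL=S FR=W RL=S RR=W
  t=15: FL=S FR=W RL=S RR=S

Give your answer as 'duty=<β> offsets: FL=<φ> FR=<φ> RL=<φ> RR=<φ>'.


duty β = stance ticks per leg = 8
FL: stance ticks = 8; W→S at t=11 → φ=5
FR: stance ticks = 8; W→S at t=6 → φ=10
RL: stance ticks = 8; W→S at t=10 → φ=6
RR: stance ticks = 8; W→S at t=15 → φ=1

duty=8 offsets: FL=5 FR=10 RL=6 RR=1


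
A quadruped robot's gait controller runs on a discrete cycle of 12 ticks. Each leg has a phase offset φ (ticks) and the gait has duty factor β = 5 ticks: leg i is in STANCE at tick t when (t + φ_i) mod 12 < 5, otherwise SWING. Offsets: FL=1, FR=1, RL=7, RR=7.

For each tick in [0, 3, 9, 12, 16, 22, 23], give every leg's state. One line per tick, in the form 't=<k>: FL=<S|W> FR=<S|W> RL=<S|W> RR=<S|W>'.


t=0: FL=S FR=S RL=W RR=W
t=3: FL=S FR=S RL=W RR=W
t=9: FL=W FR=W RL=S RR=S
t=12: FL=S FR=S RL=W RR=W
t=16: FL=W FR=W RL=W RR=W
t=22: FL=W FR=W RL=W RR=W
t=23: FL=S FR=S RL=W RR=W

t=0: phase=(1,1,7,7) vs β=5 → FL=S FR=S RL=W RR=W
t=3: phase=(4,4,10,10) vs β=5 → FL=S FR=S RL=W RR=W
t=9: phase=(10,10,4,4) vs β=5 → FL=W FR=W RL=S RR=S
t=12: phase=(1,1,7,7) vs β=5 → FL=S FR=S RL=W RR=W
t=16: phase=(5,5,11,11) vs β=5 → FL=W FR=W RL=W RR=W
t=22: phase=(11,11,5,5) vs β=5 → FL=W FR=W RL=W RR=W
t=23: phase=(0,0,6,6) vs β=5 → FL=S FR=S RL=W RR=W


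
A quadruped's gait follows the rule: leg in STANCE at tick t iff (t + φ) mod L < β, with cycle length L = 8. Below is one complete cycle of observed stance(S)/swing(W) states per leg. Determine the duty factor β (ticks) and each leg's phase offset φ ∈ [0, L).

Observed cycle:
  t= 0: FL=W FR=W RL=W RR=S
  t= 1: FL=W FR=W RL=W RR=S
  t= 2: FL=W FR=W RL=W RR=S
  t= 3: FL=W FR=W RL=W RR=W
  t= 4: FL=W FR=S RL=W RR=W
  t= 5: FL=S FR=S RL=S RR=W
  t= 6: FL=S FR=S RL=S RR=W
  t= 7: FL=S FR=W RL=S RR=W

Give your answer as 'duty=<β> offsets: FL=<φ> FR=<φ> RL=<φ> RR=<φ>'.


duty=3 offsets: FL=3 FR=4 RL=3 RR=0

duty β = stance ticks per leg = 3
FL: stance ticks = 3; W→S at t=5 → φ=3
FR: stance ticks = 3; W→S at t=4 → φ=4
RL: stance ticks = 3; W→S at t=5 → φ=3
RR: stance ticks = 3; W→S at t=0 → φ=0


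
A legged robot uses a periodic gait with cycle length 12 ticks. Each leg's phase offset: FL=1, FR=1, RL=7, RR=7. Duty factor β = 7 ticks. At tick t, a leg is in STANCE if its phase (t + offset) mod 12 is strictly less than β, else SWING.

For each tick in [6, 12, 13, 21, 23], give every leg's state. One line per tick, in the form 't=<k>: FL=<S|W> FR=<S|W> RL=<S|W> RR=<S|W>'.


t=6: phase=(7,7,1,1) vs β=7 → FL=W FR=W RL=S RR=S
t=12: phase=(1,1,7,7) vs β=7 → FL=S FR=S RL=W RR=W
t=13: phase=(2,2,8,8) vs β=7 → FL=S FR=S RL=W RR=W
t=21: phase=(10,10,4,4) vs β=7 → FL=W FR=W RL=S RR=S
t=23: phase=(0,0,6,6) vs β=7 → FL=S FR=S RL=S RR=S

t=6: FL=W FR=W RL=S RR=S
t=12: FL=S FR=S RL=W RR=W
t=13: FL=S FR=S RL=W RR=W
t=21: FL=W FR=W RL=S RR=S
t=23: FL=S FR=S RL=S RR=S


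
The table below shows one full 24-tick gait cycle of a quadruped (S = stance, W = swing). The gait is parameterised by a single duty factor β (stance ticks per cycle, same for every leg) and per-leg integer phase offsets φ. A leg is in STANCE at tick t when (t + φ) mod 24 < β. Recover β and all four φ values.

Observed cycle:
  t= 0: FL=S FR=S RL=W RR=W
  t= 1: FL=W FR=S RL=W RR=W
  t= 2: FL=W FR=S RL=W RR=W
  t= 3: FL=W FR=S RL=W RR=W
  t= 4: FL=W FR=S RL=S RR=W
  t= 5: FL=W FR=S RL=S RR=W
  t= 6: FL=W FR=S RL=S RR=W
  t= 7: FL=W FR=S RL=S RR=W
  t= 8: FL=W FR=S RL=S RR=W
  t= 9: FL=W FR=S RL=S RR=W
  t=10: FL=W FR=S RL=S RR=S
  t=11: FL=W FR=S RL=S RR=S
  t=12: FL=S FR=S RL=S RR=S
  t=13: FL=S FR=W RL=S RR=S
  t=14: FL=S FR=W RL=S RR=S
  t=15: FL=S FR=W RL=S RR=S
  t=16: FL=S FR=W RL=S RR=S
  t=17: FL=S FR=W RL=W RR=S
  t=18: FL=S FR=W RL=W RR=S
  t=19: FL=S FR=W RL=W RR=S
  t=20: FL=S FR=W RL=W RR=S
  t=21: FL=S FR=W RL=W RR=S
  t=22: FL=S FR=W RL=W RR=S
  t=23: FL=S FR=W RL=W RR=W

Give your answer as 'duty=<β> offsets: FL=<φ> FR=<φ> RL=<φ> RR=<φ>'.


duty=13 offsets: FL=12 FR=0 RL=20 RR=14

duty β = stance ticks per leg = 13
FL: stance ticks = 13; W→S at t=12 → φ=12
FR: stance ticks = 13; W→S at t=0 → φ=0
RL: stance ticks = 13; W→S at t=4 → φ=20
RR: stance ticks = 13; W→S at t=10 → φ=14


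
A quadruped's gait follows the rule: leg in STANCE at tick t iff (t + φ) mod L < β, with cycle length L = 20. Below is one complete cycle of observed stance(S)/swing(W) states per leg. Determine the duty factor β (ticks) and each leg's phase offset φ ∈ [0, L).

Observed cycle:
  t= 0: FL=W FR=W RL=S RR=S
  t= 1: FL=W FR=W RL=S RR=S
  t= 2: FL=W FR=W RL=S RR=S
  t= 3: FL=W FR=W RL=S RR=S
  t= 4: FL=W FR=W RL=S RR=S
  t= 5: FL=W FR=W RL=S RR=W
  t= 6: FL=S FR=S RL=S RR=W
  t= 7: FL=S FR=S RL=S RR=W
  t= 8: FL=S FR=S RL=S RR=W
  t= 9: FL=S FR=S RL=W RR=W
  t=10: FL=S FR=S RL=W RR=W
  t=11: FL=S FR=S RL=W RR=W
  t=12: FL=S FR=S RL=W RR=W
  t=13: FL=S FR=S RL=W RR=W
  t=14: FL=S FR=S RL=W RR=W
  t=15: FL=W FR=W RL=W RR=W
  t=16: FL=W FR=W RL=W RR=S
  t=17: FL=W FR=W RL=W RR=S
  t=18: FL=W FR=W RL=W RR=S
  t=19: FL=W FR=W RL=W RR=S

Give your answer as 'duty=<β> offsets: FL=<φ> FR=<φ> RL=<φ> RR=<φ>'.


duty β = stance ticks per leg = 9
FL: stance ticks = 9; W→S at t=6 → φ=14
FR: stance ticks = 9; W→S at t=6 → φ=14
RL: stance ticks = 9; W→S at t=0 → φ=0
RR: stance ticks = 9; W→S at t=16 → φ=4

duty=9 offsets: FL=14 FR=14 RL=0 RR=4


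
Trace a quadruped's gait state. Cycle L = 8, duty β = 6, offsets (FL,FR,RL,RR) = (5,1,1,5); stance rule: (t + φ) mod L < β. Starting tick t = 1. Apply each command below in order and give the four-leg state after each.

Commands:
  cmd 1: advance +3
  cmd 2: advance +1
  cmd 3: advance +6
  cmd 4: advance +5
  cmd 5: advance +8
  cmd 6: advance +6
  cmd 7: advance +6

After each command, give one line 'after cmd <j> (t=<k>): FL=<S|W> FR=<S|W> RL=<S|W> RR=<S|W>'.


start t=1: FL=W FR=S RL=S RR=W
cmd 1: advance +3 → t=4, phase=(1,5,5,1) → FL=S FR=S RL=S RR=S
cmd 2: advance +1 → t=5, phase=(2,6,6,2) → FL=S FR=W RL=W RR=S
cmd 3: advance +6 → t=11, phase=(0,4,4,0) → FL=S FR=S RL=S RR=S
cmd 4: advance +5 → t=16, phase=(5,1,1,5) → FL=S FR=S RL=S RR=S
cmd 5: advance +8 → t=24, phase=(5,1,1,5) → FL=S FR=S RL=S RR=S
cmd 6: advance +6 → t=30, phase=(3,7,7,3) → FL=S FR=W RL=W RR=S
cmd 7: advance +6 → t=36, phase=(1,5,5,1) → FL=S FR=S RL=S RR=S

after cmd 1 (t=4): FL=S FR=S RL=S RR=S
after cmd 2 (t=5): FL=S FR=W RL=W RR=S
after cmd 3 (t=11): FL=S FR=S RL=S RR=S
after cmd 4 (t=16): FL=S FR=S RL=S RR=S
after cmd 5 (t=24): FL=S FR=S RL=S RR=S
after cmd 6 (t=30): FL=S FR=W RL=W RR=S
after cmd 7 (t=36): FL=S FR=S RL=S RR=S


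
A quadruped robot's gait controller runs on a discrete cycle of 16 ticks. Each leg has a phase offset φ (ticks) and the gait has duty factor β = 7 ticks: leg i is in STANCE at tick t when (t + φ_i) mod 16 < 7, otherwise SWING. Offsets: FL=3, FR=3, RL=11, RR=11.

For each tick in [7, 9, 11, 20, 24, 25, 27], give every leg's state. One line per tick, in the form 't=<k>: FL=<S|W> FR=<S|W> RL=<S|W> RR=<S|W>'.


t=7: phase=(10,10,2,2) vs β=7 → FL=W FR=W RL=S RR=S
t=9: phase=(12,12,4,4) vs β=7 → FL=W FR=W RL=S RR=S
t=11: phase=(14,14,6,6) vs β=7 → FL=W FR=W RL=S RR=S
t=20: phase=(7,7,15,15) vs β=7 → FL=W FR=W RL=W RR=W
t=24: phase=(11,11,3,3) vs β=7 → FL=W FR=W RL=S RR=S
t=25: phase=(12,12,4,4) vs β=7 → FL=W FR=W RL=S RR=S
t=27: phase=(14,14,6,6) vs β=7 → FL=W FR=W RL=S RR=S

t=7: FL=W FR=W RL=S RR=S
t=9: FL=W FR=W RL=S RR=S
t=11: FL=W FR=W RL=S RR=S
t=20: FL=W FR=W RL=W RR=W
t=24: FL=W FR=W RL=S RR=S
t=25: FL=W FR=W RL=S RR=S
t=27: FL=W FR=W RL=S RR=S


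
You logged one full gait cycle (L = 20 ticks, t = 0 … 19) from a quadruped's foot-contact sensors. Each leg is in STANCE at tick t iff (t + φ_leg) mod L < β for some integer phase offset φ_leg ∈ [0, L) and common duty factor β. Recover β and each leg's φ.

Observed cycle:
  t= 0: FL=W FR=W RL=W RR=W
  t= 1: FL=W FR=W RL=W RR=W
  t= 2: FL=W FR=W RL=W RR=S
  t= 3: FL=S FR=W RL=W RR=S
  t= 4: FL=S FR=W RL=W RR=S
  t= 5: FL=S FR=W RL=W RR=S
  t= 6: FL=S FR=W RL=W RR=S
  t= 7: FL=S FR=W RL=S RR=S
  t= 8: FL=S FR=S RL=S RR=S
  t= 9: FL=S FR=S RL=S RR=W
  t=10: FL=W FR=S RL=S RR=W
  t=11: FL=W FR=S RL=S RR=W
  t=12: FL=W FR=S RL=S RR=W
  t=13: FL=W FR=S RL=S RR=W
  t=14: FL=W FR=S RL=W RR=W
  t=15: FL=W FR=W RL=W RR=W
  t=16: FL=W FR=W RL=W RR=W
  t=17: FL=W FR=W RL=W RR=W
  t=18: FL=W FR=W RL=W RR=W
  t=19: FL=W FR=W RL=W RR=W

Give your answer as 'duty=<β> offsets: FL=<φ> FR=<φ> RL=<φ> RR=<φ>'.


duty=7 offsets: FL=17 FR=12 RL=13 RR=18

duty β = stance ticks per leg = 7
FL: stance ticks = 7; W→S at t=3 → φ=17
FR: stance ticks = 7; W→S at t=8 → φ=12
RL: stance ticks = 7; W→S at t=7 → φ=13
RR: stance ticks = 7; W→S at t=2 → φ=18


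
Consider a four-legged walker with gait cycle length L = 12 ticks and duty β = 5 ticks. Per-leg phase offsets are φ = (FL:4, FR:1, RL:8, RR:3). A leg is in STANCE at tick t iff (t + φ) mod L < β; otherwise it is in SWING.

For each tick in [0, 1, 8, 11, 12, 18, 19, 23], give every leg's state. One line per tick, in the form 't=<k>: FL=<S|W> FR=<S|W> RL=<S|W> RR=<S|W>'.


t=0: phase=(4,1,8,3) vs β=5 → FL=S FR=S RL=W RR=S
t=1: phase=(5,2,9,4) vs β=5 → FL=W FR=S RL=W RR=S
t=8: phase=(0,9,4,11) vs β=5 → FL=S FR=W RL=S RR=W
t=11: phase=(3,0,7,2) vs β=5 → FL=S FR=S RL=W RR=S
t=12: phase=(4,1,8,3) vs β=5 → FL=S FR=S RL=W RR=S
t=18: phase=(10,7,2,9) vs β=5 → FL=W FR=W RL=S RR=W
t=19: phase=(11,8,3,10) vs β=5 → FL=W FR=W RL=S RR=W
t=23: phase=(3,0,7,2) vs β=5 → FL=S FR=S RL=W RR=S

t=0: FL=S FR=S RL=W RR=S
t=1: FL=W FR=S RL=W RR=S
t=8: FL=S FR=W RL=S RR=W
t=11: FL=S FR=S RL=W RR=S
t=12: FL=S FR=S RL=W RR=S
t=18: FL=W FR=W RL=S RR=W
t=19: FL=W FR=W RL=S RR=W
t=23: FL=S FR=S RL=W RR=S


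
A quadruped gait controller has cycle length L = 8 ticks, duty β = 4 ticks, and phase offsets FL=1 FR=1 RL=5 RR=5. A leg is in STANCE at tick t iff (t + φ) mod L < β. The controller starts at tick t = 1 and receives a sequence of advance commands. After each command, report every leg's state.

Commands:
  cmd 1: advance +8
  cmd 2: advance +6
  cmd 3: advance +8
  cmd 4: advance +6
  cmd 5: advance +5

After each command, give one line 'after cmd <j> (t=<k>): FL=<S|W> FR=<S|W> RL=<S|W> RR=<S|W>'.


after cmd 1 (t=9): FL=S FR=S RL=W RR=W
after cmd 2 (t=15): FL=S FR=S RL=W RR=W
after cmd 3 (t=23): FL=S FR=S RL=W RR=W
after cmd 4 (t=29): FL=W FR=W RL=S RR=S
after cmd 5 (t=34): FL=S FR=S RL=W RR=W

start t=1: FL=S FR=S RL=W RR=W
cmd 1: advance +8 → t=9, phase=(2,2,6,6) → FL=S FR=S RL=W RR=W
cmd 2: advance +6 → t=15, phase=(0,0,4,4) → FL=S FR=S RL=W RR=W
cmd 3: advance +8 → t=23, phase=(0,0,4,4) → FL=S FR=S RL=W RR=W
cmd 4: advance +6 → t=29, phase=(6,6,2,2) → FL=W FR=W RL=S RR=S
cmd 5: advance +5 → t=34, phase=(3,3,7,7) → FL=S FR=S RL=W RR=W


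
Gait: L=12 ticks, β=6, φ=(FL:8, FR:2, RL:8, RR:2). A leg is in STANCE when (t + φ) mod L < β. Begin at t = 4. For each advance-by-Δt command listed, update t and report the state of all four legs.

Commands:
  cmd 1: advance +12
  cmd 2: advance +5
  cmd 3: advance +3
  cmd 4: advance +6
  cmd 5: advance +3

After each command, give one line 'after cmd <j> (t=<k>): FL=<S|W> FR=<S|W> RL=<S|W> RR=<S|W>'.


after cmd 1 (t=16): FL=S FR=W RL=S RR=W
after cmd 2 (t=21): FL=S FR=W RL=S RR=W
after cmd 3 (t=24): FL=W FR=S RL=W RR=S
after cmd 4 (t=30): FL=S FR=W RL=S RR=W
after cmd 5 (t=33): FL=S FR=W RL=S RR=W

start t=4: FL=S FR=W RL=S RR=W
cmd 1: advance +12 → t=16, phase=(0,6,0,6) → FL=S FR=W RL=S RR=W
cmd 2: advance +5 → t=21, phase=(5,11,5,11) → FL=S FR=W RL=S RR=W
cmd 3: advance +3 → t=24, phase=(8,2,8,2) → FL=W FR=S RL=W RR=S
cmd 4: advance +6 → t=30, phase=(2,8,2,8) → FL=S FR=W RL=S RR=W
cmd 5: advance +3 → t=33, phase=(5,11,5,11) → FL=S FR=W RL=S RR=W


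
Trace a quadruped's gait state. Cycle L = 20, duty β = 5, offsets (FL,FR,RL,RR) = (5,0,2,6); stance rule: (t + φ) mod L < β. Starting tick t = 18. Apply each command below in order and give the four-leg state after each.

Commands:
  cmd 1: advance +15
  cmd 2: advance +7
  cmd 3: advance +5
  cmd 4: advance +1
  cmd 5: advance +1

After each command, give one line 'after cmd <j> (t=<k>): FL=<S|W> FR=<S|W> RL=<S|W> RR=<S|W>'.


start t=18: FL=S FR=W RL=S RR=S
cmd 1: advance +15 → t=33, phase=(18,13,15,19) → FL=W FR=W RL=W RR=W
cmd 2: advance +7 → t=40, phase=(5,0,2,6) → FL=W FR=S RL=S RR=W
cmd 3: advance +5 → t=45, phase=(10,5,7,11) → FL=W FR=W RL=W RR=W
cmd 4: advance +1 → t=46, phase=(11,6,8,12) → FL=W FR=W RL=W RR=W
cmd 5: advance +1 → t=47, phase=(12,7,9,13) → FL=W FR=W RL=W RR=W

after cmd 1 (t=33): FL=W FR=W RL=W RR=W
after cmd 2 (t=40): FL=W FR=S RL=S RR=W
after cmd 3 (t=45): FL=W FR=W RL=W RR=W
after cmd 4 (t=46): FL=W FR=W RL=W RR=W
after cmd 5 (t=47): FL=W FR=W RL=W RR=W


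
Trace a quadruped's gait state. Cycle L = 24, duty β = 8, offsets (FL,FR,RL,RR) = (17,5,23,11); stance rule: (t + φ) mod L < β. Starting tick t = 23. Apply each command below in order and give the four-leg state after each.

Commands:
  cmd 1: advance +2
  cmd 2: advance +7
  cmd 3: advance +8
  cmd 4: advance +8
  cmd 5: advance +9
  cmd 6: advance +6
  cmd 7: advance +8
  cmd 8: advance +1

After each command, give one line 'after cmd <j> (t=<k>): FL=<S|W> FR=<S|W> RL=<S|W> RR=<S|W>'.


after cmd 1 (t=25): FL=W FR=S RL=S RR=W
after cmd 2 (t=32): FL=S FR=W RL=S RR=W
after cmd 3 (t=40): FL=W FR=W RL=W RR=S
after cmd 4 (t=48): FL=W FR=S RL=W RR=W
after cmd 5 (t=57): FL=S FR=W RL=W RR=W
after cmd 6 (t=63): FL=W FR=W RL=W RR=S
after cmd 7 (t=71): FL=W FR=S RL=W RR=W
after cmd 8 (t=72): FL=W FR=S RL=W RR=W

start t=23: FL=W FR=S RL=W RR=W
cmd 1: advance +2 → t=25, phase=(18,6,0,12) → FL=W FR=S RL=S RR=W
cmd 2: advance +7 → t=32, phase=(1,13,7,19) → FL=S FR=W RL=S RR=W
cmd 3: advance +8 → t=40, phase=(9,21,15,3) → FL=W FR=W RL=W RR=S
cmd 4: advance +8 → t=48, phase=(17,5,23,11) → FL=W FR=S RL=W RR=W
cmd 5: advance +9 → t=57, phase=(2,14,8,20) → FL=S FR=W RL=W RR=W
cmd 6: advance +6 → t=63, phase=(8,20,14,2) → FL=W FR=W RL=W RR=S
cmd 7: advance +8 → t=71, phase=(16,4,22,10) → FL=W FR=S RL=W RR=W
cmd 8: advance +1 → t=72, phase=(17,5,23,11) → FL=W FR=S RL=W RR=W


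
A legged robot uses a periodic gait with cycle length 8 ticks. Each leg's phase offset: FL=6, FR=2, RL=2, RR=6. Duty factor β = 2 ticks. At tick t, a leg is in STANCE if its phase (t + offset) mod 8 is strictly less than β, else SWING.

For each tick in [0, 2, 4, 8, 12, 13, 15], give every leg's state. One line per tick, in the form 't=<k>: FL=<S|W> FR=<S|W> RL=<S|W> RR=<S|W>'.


t=0: phase=(6,2,2,6) vs β=2 → FL=W FR=W RL=W RR=W
t=2: phase=(0,4,4,0) vs β=2 → FL=S FR=W RL=W RR=S
t=4: phase=(2,6,6,2) vs β=2 → FL=W FR=W RL=W RR=W
t=8: phase=(6,2,2,6) vs β=2 → FL=W FR=W RL=W RR=W
t=12: phase=(2,6,6,2) vs β=2 → FL=W FR=W RL=W RR=W
t=13: phase=(3,7,7,3) vs β=2 → FL=W FR=W RL=W RR=W
t=15: phase=(5,1,1,5) vs β=2 → FL=W FR=S RL=S RR=W

t=0: FL=W FR=W RL=W RR=W
t=2: FL=S FR=W RL=W RR=S
t=4: FL=W FR=W RL=W RR=W
t=8: FL=W FR=W RL=W RR=W
t=12: FL=W FR=W RL=W RR=W
t=13: FL=W FR=W RL=W RR=W
t=15: FL=W FR=S RL=S RR=W


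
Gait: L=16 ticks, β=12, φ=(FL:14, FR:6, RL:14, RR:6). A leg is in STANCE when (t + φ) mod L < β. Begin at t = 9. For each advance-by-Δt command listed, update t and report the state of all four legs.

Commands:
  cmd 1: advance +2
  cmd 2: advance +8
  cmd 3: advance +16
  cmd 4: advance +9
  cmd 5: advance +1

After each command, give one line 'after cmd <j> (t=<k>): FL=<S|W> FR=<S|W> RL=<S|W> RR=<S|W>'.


start t=9: FL=S FR=W RL=S RR=W
cmd 1: advance +2 → t=11, phase=(9,1,9,1) → FL=S FR=S RL=S RR=S
cmd 2: advance +8 → t=19, phase=(1,9,1,9) → FL=S FR=S RL=S RR=S
cmd 3: advance +16 → t=35, phase=(1,9,1,9) → FL=S FR=S RL=S RR=S
cmd 4: advance +9 → t=44, phase=(10,2,10,2) → FL=S FR=S RL=S RR=S
cmd 5: advance +1 → t=45, phase=(11,3,11,3) → FL=S FR=S RL=S RR=S

after cmd 1 (t=11): FL=S FR=S RL=S RR=S
after cmd 2 (t=19): FL=S FR=S RL=S RR=S
after cmd 3 (t=35): FL=S FR=S RL=S RR=S
after cmd 4 (t=44): FL=S FR=S RL=S RR=S
after cmd 5 (t=45): FL=S FR=S RL=S RR=S
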